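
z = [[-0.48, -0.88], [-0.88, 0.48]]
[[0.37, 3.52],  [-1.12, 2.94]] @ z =[[-3.28, 1.36], [-2.05, 2.40]]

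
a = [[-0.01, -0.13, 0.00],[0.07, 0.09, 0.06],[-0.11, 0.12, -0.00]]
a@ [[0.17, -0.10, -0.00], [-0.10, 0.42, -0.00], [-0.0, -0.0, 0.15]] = [[0.01, -0.05, 0.00], [0.00, 0.03, 0.01], [-0.03, 0.06, 0.00]]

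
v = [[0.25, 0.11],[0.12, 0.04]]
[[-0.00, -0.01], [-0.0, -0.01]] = v @ [[0.02, -0.04], [-0.09, -0.01]]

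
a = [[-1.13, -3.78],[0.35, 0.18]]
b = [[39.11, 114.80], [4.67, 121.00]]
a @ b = [[-61.85, -587.1], [14.53, 61.96]]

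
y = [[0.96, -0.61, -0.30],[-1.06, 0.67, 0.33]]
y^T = [[0.96, -1.06], [-0.61, 0.67], [-0.3, 0.33]]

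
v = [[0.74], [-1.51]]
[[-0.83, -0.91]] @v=[[0.76]]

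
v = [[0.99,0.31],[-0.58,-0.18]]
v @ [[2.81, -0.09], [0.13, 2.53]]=[[2.82, 0.7], [-1.65, -0.4]]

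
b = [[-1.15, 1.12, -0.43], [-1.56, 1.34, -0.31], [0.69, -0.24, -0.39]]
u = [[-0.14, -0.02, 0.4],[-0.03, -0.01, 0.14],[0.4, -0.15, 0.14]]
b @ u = [[-0.04, 0.08, -0.36], [0.05, 0.06, -0.48], [-0.25, 0.05, 0.19]]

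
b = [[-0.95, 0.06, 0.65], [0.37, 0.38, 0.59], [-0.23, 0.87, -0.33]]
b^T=[[-0.95, 0.37, -0.23], [0.06, 0.38, 0.87], [0.65, 0.59, -0.33]]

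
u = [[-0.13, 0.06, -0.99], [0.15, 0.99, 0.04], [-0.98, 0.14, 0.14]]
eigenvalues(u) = [(-1+0j), (1+0.07j), (1-0.07j)]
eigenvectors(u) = [[(-0.75+0j), (0.04+0.46j), (0.04-0.46j)], [(0.07+0j), 0.71+0.00j, (0.71-0j)], [-0.66+0.00j, 0.03-0.53j, (0.03+0.53j)]]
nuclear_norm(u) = 3.00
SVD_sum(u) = [[0.17,0.23,-0.1], [0.46,0.62,-0.27], [-0.28,-0.37,0.16]] + [[0.14, -0.39, -0.66], [-0.09, 0.26, 0.43], [-0.07, 0.18, 0.31]] + [[-0.44,0.23,-0.23], [-0.22,0.11,-0.11], [-0.64,0.33,-0.33]]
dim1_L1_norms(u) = [1.18, 1.18, 1.26]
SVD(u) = [[0.3, 0.78, -0.55], [0.82, -0.51, -0.27], [-0.49, -0.37, -0.79]] @ diag([1.0029895113036293, 1.000856812509559, 0.9983474751148077]) @ [[0.56, 0.76, -0.33], [0.18, -0.5, -0.84], [0.81, -0.42, 0.42]]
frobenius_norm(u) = 1.73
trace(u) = 1.00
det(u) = -1.00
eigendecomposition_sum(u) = [[(-0.56+0j),0.05-0.00j,-0.49-0.00j], [0.05-0.00j,(-0+0j),0.05+0.00j], [-0.49+0.00j,0.05-0.00j,-0.43-0.00j]] + [[0.22+0.01j, 0.00+0.32j, (-0.25+0.02j)],  [(0.05-0.33j), 0.50+0.03j, (-0+0.38j)],  [(-0.24-0.05j), 0.05-0.37j, (0.28+0.02j)]] + [[(0.22-0.01j), -0.32j, (-0.25-0.02j)], [0.05+0.33j, 0.50-0.03j, (-0-0.38j)], [-0.24+0.05j, (0.05+0.37j), (0.28-0.02j)]]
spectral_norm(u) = 1.00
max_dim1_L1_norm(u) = 1.26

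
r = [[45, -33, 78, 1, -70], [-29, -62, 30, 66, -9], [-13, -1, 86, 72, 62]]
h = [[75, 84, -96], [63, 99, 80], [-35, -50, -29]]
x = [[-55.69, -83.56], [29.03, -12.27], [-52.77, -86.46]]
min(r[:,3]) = 1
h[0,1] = 84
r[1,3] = 66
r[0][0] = 45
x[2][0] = -52.77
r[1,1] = -62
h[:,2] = [-96, 80, -29]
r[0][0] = 45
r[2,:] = [-13, -1, 86, 72, 62]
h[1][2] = 80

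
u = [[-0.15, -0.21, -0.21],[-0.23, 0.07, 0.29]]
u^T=[[-0.15, -0.23], [-0.21, 0.07], [-0.21, 0.29]]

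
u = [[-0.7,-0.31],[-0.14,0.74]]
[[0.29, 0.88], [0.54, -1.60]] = u @ [[-0.68,-0.28], [0.6,-2.21]]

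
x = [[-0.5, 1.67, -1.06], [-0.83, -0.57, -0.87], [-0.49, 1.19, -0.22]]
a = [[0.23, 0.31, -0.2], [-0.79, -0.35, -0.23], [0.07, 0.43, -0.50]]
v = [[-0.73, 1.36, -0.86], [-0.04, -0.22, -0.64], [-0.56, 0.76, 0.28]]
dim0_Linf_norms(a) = [0.79, 0.43, 0.5]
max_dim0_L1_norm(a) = 1.09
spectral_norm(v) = 1.91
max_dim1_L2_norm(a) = 0.89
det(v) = 0.32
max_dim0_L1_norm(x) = 3.43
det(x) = 1.17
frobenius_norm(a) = 1.20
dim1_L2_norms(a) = [0.43, 0.89, 0.66]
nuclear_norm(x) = 4.09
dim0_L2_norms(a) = [0.83, 0.64, 0.59]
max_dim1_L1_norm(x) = 3.23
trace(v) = -0.67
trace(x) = -1.29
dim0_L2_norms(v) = [0.92, 1.57, 1.11]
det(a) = -0.00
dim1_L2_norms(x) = [2.04, 1.33, 1.31]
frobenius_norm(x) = 2.76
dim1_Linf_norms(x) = [1.67, 0.87, 1.19]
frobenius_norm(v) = 2.13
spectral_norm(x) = 2.39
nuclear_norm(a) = 1.67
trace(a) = -0.62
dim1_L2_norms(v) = [1.77, 0.68, 0.98]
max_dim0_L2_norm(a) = 0.83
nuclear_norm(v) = 3.02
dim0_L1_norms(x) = [1.82, 3.43, 2.15]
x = v + a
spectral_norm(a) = 0.97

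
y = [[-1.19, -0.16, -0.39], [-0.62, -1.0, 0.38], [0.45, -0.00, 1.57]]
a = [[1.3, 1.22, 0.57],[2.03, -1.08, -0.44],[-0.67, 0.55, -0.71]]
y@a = [[-1.61,-1.49,-0.33], [-3.09,0.53,-0.18], [-0.47,1.41,-0.86]]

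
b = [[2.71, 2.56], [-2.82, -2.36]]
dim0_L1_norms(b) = [5.53, 4.92]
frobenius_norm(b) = 5.24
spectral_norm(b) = 5.23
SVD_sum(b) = [[2.78, 2.48], [-2.75, -2.44]] + [[-0.07, 0.08], [-0.07, 0.08]]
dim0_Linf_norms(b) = [2.82, 2.56]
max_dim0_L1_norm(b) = 5.53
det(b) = 0.82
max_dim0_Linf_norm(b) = 2.82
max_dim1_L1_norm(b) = 5.27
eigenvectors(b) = [[(-0.65-0.23j), (-0.65+0.23j)], [0.72+0.00j, (0.72-0j)]]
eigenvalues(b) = [(0.18+0.89j), (0.18-0.89j)]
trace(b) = 0.35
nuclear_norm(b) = 5.39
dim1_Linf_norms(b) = [2.71, 2.82]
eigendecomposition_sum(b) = [[(1.36+0.2j),1.28-0.25j], [-1.41+0.28j,(-1.18+0.69j)]] + [[(1.36-0.2j), 1.28+0.25j], [-1.41-0.28j, -1.18-0.69j]]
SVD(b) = [[-0.71,0.7], [0.7,0.71]] @ diag([5.234017513667361, 0.15735522432803611]) @ [[-0.75, -0.66], [-0.66, 0.75]]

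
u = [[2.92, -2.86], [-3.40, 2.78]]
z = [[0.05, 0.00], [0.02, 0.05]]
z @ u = [[0.15, -0.14], [-0.11, 0.08]]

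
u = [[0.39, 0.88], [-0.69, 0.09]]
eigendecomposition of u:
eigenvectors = [[(0.75+0j), 0.75-0.00j], [-0.13+0.65j, (-0.13-0.65j)]]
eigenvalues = [(0.24+0.76j), (0.24-0.76j)]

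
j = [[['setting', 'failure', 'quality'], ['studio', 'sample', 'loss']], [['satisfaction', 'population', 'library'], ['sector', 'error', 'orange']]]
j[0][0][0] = 'setting'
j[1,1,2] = 'orange'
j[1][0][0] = 'satisfaction'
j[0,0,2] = 'quality'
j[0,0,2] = 'quality'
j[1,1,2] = 'orange'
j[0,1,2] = 'loss'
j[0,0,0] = 'setting'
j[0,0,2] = 'quality'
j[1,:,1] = ['population', 'error']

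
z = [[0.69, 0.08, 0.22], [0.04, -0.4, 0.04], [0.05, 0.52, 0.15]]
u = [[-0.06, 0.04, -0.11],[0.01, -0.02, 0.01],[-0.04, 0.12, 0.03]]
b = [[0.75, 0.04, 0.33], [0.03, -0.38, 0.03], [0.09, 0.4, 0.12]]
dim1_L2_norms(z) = [0.73, 0.4, 0.54]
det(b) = -0.03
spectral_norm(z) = 0.77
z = b + u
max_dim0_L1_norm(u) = 0.18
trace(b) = 0.49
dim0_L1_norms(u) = [0.11, 0.18, 0.15]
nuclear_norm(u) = 0.26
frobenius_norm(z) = 0.99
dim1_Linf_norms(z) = [0.69, 0.4, 0.52]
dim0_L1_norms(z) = [0.78, 1.0, 0.41]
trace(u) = -0.05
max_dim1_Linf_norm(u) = 0.12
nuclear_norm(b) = 1.44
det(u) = 0.00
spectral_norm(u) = 0.15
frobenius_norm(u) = 0.19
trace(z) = 0.44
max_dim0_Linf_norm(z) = 0.69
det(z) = -0.05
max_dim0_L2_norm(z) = 0.69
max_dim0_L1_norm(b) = 0.87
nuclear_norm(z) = 1.49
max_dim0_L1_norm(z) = 1.0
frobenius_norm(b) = 1.00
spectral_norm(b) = 0.84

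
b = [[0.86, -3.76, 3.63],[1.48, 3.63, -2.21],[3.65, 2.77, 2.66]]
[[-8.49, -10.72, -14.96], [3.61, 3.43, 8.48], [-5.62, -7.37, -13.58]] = b @ [[-1.34, -2.53, 0.01], [0.84, 1.47, -0.48], [-1.15, -0.83, -4.62]]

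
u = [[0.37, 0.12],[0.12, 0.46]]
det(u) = 0.16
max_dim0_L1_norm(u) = 0.58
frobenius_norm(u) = 0.61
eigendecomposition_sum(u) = [[0.19, -0.13], [-0.13, 0.09]] + [[0.18, 0.25], [0.25, 0.37]]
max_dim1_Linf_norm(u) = 0.46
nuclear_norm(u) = 0.83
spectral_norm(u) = 0.54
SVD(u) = [[0.57, 0.82], [0.82, -0.57]] @ diag([0.5431600561797629, 0.28683994382023714]) @ [[0.57, 0.82], [0.82, -0.57]]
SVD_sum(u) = [[0.18,0.25], [0.25,0.37]] + [[0.19, -0.13], [-0.13, 0.09]]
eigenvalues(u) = [0.29, 0.54]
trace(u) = 0.83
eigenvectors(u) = [[-0.82, -0.57], [0.57, -0.82]]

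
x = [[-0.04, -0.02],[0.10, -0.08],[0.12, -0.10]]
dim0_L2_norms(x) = [0.16, 0.13]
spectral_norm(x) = 0.20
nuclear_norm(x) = 0.24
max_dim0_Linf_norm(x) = 0.12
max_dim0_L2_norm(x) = 0.16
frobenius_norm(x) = 0.21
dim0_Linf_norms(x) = [0.12, 0.1]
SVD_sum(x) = [[-0.01, 0.01], [0.10, -0.08], [0.12, -0.1]] + [[-0.03, -0.03], [-0.00, -0.00], [-0.0, -0.0]]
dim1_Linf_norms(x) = [0.04, 0.1, 0.12]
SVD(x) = [[-0.09, -0.99],[0.63, -0.02],[0.77, -0.10]] @ diag([0.20283824420443416, 0.04070192486925325]) @ [[0.79,-0.62], [0.62,0.79]]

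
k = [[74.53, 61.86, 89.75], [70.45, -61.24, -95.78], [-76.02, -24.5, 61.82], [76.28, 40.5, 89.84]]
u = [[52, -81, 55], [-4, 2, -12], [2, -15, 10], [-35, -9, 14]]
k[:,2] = [89.75, -95.78, 61.82, 89.84]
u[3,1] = -9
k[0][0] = 74.53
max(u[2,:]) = 10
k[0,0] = 74.53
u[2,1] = -15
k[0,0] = 74.53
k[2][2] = 61.82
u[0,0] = 52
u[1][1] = 2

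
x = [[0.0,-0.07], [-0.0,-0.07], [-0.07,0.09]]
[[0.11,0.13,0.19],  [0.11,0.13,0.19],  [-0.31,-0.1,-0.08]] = x @ [[2.37,  -1.10,  -2.33], [-1.63,  -1.92,  -2.74]]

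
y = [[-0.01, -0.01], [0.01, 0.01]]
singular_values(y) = [0.02, 0.0]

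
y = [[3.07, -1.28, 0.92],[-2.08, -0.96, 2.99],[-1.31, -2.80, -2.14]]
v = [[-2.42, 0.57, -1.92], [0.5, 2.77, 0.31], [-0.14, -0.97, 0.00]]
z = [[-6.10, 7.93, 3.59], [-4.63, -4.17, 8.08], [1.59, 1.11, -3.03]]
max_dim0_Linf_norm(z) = 8.08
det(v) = -0.57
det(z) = -26.38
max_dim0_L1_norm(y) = 6.46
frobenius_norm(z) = 15.17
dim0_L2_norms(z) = [7.82, 9.03, 9.35]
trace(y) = -0.03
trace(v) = 0.35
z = v @ y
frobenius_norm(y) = 6.34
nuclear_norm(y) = 10.91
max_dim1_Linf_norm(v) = 2.77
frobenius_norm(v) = 4.34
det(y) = 46.92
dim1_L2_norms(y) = [3.45, 3.77, 3.76]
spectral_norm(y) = 4.00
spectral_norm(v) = 3.15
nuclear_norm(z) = 21.53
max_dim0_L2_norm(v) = 2.99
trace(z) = -13.30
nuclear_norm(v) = 6.20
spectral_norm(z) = 11.91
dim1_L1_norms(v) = [4.91, 3.58, 1.11]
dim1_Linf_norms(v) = [2.42, 2.77, 0.97]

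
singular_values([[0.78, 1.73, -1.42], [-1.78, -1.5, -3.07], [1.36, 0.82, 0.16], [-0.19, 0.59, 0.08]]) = [4.02, 2.58, 0.77]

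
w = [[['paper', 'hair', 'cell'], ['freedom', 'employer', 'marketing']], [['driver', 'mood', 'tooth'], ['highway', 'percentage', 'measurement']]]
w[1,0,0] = 'driver'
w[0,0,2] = 'cell'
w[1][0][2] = 'tooth'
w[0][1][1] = 'employer'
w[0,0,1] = 'hair'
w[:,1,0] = ['freedom', 'highway']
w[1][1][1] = 'percentage'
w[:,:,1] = [['hair', 'employer'], ['mood', 'percentage']]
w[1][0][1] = 'mood'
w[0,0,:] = ['paper', 'hair', 'cell']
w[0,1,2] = 'marketing'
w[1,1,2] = 'measurement'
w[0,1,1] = 'employer'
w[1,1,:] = ['highway', 'percentage', 'measurement']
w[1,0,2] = 'tooth'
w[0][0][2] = 'cell'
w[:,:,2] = [['cell', 'marketing'], ['tooth', 'measurement']]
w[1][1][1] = 'percentage'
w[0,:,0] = ['paper', 'freedom']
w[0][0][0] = 'paper'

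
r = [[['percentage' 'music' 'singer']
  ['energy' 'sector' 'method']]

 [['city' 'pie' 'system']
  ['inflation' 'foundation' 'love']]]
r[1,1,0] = 'inflation'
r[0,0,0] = 'percentage'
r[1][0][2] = 'system'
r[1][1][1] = 'foundation'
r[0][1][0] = 'energy'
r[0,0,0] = 'percentage'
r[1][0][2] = 'system'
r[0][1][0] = 'energy'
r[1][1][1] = 'foundation'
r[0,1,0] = 'energy'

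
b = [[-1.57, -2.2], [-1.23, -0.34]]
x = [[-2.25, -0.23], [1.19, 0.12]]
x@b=[[3.82,5.03], [-2.02,-2.66]]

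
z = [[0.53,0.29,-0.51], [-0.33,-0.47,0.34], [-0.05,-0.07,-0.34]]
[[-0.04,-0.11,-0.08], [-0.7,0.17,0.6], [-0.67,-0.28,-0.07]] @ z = [[0.02, 0.05, 0.01], [-0.46, -0.32, 0.21], [-0.26, -0.06, 0.27]]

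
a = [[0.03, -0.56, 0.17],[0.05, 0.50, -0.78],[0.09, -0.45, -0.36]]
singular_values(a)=[1.04, 0.67, 0.0]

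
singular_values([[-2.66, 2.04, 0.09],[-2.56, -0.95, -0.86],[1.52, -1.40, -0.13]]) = [4.28, 2.32, 0.0]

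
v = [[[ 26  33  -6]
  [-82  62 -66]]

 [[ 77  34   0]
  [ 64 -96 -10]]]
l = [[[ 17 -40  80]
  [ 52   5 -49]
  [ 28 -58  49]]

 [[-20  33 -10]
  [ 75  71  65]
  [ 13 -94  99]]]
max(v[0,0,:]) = 33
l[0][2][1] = -58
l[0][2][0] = 28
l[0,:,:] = [[17, -40, 80], [52, 5, -49], [28, -58, 49]]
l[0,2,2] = 49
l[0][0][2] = 80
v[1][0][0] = 77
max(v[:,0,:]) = 77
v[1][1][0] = 64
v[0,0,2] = -6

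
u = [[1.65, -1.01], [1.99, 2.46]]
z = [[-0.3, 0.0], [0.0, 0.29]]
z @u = [[-0.49, 0.3], [0.58, 0.71]]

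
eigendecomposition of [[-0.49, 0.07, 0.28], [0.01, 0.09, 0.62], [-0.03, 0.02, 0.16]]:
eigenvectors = [[1.00, 0.18, 0.07],[-0.07, 0.96, 0.99],[0.05, 0.21, -0.12]]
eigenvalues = [-0.48, 0.23, 0.01]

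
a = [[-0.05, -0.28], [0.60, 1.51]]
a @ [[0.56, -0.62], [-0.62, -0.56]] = [[0.15,0.19],[-0.6,-1.22]]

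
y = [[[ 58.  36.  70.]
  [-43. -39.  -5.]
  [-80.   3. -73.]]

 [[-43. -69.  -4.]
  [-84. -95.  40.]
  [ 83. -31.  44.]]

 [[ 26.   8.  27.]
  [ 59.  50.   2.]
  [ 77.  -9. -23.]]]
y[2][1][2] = 2.0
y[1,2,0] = 83.0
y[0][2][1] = 3.0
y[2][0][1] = 8.0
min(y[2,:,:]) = -23.0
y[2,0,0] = 26.0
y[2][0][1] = 8.0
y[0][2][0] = -80.0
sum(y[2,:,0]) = 162.0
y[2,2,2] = -23.0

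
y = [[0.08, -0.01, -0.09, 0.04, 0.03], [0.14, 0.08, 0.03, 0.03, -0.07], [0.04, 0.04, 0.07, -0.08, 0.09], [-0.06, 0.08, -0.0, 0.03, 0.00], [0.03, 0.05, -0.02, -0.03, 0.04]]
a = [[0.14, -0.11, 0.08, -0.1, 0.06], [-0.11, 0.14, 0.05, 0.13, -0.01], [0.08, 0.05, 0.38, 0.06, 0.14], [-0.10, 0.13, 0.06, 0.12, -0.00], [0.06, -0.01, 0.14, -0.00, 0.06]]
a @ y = [[0.01, -0.01, -0.01, -0.01, 0.02], [0.00, 0.02, 0.02, -0.0, -0.01], [0.03, 0.03, 0.02, -0.03, 0.04], [0.01, 0.02, 0.02, -0.0, -0.01], [0.01, 0.01, 0.0, -0.01, 0.02]]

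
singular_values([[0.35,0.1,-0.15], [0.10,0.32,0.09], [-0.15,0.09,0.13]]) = [0.45, 0.35, 0.0]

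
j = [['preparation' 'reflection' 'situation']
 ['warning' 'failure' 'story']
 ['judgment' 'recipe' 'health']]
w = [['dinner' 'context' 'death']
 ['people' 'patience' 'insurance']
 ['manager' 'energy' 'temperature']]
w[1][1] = 'patience'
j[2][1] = 'recipe'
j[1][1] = 'failure'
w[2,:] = ['manager', 'energy', 'temperature']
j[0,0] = 'preparation'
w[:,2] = ['death', 'insurance', 'temperature']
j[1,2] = 'story'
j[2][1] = 'recipe'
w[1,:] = ['people', 'patience', 'insurance']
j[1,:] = ['warning', 'failure', 'story']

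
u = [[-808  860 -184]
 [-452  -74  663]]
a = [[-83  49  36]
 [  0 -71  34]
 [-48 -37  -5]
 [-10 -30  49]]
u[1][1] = -74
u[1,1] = -74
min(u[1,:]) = -452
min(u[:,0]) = -808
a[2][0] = -48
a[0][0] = -83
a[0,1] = 49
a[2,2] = -5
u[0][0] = -808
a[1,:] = [0, -71, 34]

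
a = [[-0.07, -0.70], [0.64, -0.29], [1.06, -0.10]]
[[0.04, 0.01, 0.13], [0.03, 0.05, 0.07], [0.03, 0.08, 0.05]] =a@[[0.02, 0.07, 0.03], [-0.06, -0.02, -0.19]]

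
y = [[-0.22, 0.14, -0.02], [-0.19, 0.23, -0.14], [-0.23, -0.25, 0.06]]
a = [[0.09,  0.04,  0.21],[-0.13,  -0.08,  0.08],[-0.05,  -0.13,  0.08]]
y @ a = [[-0.04,-0.02,-0.04], [-0.04,-0.01,-0.03], [0.01,0.0,-0.06]]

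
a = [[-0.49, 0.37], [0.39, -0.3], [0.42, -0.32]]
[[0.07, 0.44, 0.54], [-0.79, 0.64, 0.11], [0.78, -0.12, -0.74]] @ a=[[0.36, -0.28], [0.68, -0.52], [-0.74, 0.56]]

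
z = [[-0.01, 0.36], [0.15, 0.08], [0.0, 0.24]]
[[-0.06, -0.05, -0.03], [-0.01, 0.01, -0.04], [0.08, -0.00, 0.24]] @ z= [[-0.01,  -0.03], [0.00,  -0.01], [-0.00,  0.09]]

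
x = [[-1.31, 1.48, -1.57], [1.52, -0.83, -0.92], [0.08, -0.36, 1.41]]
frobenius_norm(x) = 3.51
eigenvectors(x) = [[0.72,-0.60,-0.58], [-0.68,-0.78,-0.57], [-0.08,-0.18,0.58]]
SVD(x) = [[-0.88, -0.08, 0.47], [0.29, -0.87, 0.40], [0.37, 0.48, 0.79]] @ diag([2.856671627022348, 2.0424118978567845, 0.095816777542039]) @ [[0.57, -0.59, 0.58],[-0.58, 0.21, 0.79],[0.58, 0.78, 0.22]]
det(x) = -0.56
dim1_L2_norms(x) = [2.52, 1.96, 1.46]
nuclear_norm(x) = 4.99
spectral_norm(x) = 2.86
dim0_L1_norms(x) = [2.91, 2.67, 3.9]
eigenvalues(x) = [-2.54, 0.13, 1.68]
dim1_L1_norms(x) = [4.36, 3.27, 1.85]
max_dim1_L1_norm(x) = 4.36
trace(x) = -0.73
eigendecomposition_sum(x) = [[-1.45, 1.19, -0.30], [1.37, -1.12, 0.28], [0.15, -0.13, 0.03]] + [[0.05, 0.04, 0.09], [0.06, 0.05, 0.12], [0.01, 0.01, 0.03]] + [[0.09,0.25,-1.36], [0.09,0.24,-1.32], [-0.09,-0.25,1.35]]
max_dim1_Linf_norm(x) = 1.57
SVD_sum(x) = [[-1.43, 1.48, -1.45], [0.46, -0.48, 0.47], [0.61, -0.63, 0.62]] + [[0.09, -0.03, -0.13], [1.03, -0.38, -1.40], [-0.57, 0.21, 0.78]] + [[0.03, 0.03, 0.01],[0.02, 0.03, 0.01],[0.04, 0.06, 0.02]]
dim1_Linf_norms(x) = [1.57, 1.52, 1.41]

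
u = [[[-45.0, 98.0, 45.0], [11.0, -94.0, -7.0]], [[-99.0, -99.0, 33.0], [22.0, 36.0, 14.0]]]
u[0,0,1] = 98.0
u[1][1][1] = 36.0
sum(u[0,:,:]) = 8.0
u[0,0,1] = 98.0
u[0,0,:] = [-45.0, 98.0, 45.0]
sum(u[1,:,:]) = -93.0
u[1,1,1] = 36.0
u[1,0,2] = 33.0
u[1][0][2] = 33.0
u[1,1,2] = 14.0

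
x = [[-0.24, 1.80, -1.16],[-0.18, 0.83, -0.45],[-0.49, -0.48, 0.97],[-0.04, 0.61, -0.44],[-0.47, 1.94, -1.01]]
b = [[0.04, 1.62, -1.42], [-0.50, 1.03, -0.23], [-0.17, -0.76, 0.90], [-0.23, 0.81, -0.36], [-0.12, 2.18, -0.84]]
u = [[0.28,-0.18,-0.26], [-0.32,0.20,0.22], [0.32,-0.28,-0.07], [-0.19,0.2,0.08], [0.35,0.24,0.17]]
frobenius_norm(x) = 3.54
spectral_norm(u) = 0.78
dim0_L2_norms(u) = [0.66, 0.5, 0.4]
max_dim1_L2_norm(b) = 2.34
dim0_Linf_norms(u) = [0.35, 0.28, 0.26]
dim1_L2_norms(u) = [0.42, 0.44, 0.43, 0.29, 0.46]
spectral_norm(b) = 3.58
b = u + x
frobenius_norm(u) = 0.92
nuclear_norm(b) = 4.79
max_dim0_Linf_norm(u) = 0.35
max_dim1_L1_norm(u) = 0.76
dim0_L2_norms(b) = [0.59, 3.11, 1.93]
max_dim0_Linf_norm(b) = 2.18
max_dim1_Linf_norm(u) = 0.35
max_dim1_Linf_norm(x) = 1.94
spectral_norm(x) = 3.43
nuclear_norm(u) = 1.41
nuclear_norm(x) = 4.31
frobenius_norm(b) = 3.71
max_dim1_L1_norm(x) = 3.42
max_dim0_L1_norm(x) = 5.66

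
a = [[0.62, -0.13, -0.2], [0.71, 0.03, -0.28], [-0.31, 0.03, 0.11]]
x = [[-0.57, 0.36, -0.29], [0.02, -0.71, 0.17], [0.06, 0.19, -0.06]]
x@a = [[-0.01,0.08,-0.02], [-0.54,-0.02,0.21], [0.19,-0.00,-0.07]]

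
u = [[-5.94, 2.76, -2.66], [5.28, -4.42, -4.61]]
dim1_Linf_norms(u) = [5.94, 5.28]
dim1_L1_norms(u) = [11.36, 14.31]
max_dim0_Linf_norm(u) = 5.94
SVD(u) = [[-0.6,0.80], [0.80,0.6]] @ diag([9.590981692110608, 5.163019482976908]) @ [[0.81, -0.54, -0.22], [-0.31, -0.08, -0.95]]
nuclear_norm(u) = 14.75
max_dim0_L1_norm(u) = 11.22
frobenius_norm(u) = 10.89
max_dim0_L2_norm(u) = 7.95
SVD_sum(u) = [[-4.65, 3.10, 1.26],[6.24, -4.16, -1.69]] + [[-1.29,-0.34,-3.92], [-0.96,-0.26,-2.92]]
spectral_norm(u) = 9.59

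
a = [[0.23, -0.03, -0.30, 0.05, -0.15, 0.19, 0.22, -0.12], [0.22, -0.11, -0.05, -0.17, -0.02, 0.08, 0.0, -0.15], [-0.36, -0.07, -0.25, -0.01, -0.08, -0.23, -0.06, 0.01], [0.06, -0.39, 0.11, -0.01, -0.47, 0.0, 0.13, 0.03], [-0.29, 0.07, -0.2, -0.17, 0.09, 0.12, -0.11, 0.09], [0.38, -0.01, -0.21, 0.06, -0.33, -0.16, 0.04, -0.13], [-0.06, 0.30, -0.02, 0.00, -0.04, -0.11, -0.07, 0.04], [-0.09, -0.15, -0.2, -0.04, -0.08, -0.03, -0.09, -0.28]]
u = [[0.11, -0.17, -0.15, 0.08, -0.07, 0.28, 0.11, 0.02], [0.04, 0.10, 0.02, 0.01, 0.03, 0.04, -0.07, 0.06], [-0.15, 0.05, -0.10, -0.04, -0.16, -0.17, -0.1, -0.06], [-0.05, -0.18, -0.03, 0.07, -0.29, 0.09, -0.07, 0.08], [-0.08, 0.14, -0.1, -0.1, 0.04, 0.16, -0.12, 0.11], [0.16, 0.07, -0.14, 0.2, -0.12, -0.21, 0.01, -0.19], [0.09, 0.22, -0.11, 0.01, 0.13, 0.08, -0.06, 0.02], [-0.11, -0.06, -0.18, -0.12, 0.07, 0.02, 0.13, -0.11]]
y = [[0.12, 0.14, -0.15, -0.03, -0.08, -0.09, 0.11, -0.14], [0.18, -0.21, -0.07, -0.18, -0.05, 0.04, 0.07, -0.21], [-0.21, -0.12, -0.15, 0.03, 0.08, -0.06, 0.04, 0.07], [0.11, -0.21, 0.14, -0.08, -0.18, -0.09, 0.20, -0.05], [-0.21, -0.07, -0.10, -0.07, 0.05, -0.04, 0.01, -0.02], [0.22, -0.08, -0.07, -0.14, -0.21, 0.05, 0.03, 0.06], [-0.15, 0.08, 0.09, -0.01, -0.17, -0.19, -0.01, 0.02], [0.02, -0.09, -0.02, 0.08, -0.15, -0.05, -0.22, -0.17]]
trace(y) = -0.40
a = u + y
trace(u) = -0.16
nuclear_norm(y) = 2.41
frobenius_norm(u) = 0.96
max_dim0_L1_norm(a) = 1.69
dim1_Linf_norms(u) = [0.28, 0.1, 0.17, 0.29, 0.16, 0.21, 0.22, 0.18]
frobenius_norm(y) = 0.98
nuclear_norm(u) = 2.12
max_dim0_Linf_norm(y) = 0.22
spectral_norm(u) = 0.51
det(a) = -0.00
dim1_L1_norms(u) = [0.99, 0.37, 0.83, 0.86, 0.85, 1.1, 0.72, 0.8]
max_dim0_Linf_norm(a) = 0.47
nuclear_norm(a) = 3.29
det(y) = -0.00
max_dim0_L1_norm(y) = 1.22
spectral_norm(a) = 0.89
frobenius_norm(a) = 1.37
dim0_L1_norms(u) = [0.79, 0.99, 0.83, 0.63, 0.91, 1.05, 0.67, 0.65]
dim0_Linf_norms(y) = [0.22, 0.21, 0.15, 0.18, 0.21, 0.19, 0.22, 0.21]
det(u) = 0.00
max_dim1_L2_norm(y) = 0.41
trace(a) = -0.56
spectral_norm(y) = 0.61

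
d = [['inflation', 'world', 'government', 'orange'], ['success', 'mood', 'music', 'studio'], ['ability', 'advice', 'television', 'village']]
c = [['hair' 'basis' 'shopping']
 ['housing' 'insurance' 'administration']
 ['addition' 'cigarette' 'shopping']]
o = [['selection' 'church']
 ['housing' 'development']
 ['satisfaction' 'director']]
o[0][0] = 'selection'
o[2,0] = 'satisfaction'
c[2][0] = 'addition'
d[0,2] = 'government'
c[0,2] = 'shopping'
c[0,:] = ['hair', 'basis', 'shopping']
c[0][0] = 'hair'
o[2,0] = 'satisfaction'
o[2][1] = 'director'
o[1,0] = 'housing'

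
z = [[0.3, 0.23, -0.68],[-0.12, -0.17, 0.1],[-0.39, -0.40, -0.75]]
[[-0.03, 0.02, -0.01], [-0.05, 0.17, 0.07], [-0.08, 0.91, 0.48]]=z@[[-0.61, -0.18, -0.42], [0.75, -1.16, -0.28], [0.03, -0.50, -0.27]]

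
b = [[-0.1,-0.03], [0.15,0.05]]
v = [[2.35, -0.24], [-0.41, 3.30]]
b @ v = [[-0.22, -0.08], [0.33, 0.13]]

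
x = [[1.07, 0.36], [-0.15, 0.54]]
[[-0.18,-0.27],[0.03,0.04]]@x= [[-0.15,-0.21], [0.03,0.03]]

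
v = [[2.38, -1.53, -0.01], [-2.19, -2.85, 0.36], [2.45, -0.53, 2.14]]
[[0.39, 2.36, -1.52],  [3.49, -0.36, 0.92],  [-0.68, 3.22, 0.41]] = v @ [[-0.42, 0.75, -0.52], [-0.91, -0.38, 0.18], [-0.06, 0.55, 0.83]]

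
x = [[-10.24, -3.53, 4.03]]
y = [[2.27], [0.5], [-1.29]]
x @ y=[[-30.21]]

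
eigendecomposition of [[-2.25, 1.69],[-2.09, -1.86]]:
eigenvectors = [[(-0.07+0.67j), (-0.07-0.67j)], [-0.74+0.00j, -0.74-0.00j]]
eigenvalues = [(-2.05+1.87j), (-2.05-1.87j)]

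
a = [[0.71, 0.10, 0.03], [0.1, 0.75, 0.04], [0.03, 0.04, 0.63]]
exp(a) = [[2.05, 0.21, 0.06],  [0.21, 2.13, 0.08],  [0.06, 0.08, 1.88]]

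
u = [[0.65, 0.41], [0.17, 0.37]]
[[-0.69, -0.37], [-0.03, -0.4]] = u @ [[-1.43, 0.17],  [0.58, -1.16]]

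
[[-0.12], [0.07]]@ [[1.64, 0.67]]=[[-0.20, -0.08], [0.11, 0.05]]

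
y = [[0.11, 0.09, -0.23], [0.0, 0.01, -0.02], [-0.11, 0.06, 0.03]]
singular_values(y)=[0.28, 0.12, 0.0]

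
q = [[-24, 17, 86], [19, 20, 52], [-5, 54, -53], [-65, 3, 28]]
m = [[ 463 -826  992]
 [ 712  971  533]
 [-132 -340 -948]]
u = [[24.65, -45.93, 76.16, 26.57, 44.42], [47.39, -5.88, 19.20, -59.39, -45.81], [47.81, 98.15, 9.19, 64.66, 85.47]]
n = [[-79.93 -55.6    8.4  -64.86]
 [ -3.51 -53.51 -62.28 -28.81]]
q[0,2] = 86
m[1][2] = 533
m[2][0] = -132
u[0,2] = 76.16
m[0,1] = -826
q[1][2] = 52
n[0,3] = -64.86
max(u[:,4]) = 85.47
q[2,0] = -5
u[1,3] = -59.39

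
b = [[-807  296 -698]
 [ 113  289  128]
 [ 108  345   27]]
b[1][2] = 128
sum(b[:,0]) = -586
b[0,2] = -698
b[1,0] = 113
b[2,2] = 27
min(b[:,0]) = -807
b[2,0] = 108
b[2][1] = 345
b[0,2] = -698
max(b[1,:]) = 289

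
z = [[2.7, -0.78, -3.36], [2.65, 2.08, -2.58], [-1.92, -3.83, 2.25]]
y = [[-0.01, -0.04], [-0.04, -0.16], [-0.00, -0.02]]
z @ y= [[0.00, 0.08], [-0.11, -0.39], [0.17, 0.64]]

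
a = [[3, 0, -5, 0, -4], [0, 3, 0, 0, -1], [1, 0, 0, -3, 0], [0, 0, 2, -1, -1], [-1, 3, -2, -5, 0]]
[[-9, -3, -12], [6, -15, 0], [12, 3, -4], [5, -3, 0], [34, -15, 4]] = a @[[-3, 3, -4], [2, -4, 0], [0, 0, 0], [-5, 0, 0], [0, 3, 0]]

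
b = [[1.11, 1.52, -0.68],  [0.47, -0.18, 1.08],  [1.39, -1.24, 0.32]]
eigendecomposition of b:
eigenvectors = [[-0.79+0.00j, -0.17+0.38j, (-0.17-0.38j)],[-0.45+0.00j, 0.12-0.49j, 0.12+0.49j],[(-0.41+0j), 0.76+0.00j, (0.76-0j)]]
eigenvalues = [(1.63+0j), (-0.19+1.5j), (-0.19-1.5j)]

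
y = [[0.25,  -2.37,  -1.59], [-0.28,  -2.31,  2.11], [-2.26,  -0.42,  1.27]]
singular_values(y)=[3.61, 3.03, 1.65]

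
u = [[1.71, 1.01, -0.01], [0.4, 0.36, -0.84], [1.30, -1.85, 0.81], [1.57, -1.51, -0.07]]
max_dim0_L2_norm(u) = 2.69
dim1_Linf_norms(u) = [1.71, 0.84, 1.85, 1.57]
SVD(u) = [[-0.16, -0.91, 0.39], [0.04, -0.35, -0.73], [-0.73, 0.24, 0.31], [-0.67, -0.06, -0.47]] @ diag([3.201136724207106, 2.083621791518121, 0.9323325065894776]) @ [[-0.7, 0.69, -0.18],[-0.71, -0.66, 0.24],[0.05, 0.29, 0.95]]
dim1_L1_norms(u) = [2.73, 1.6, 3.96, 3.15]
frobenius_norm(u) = 3.93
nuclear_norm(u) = 6.22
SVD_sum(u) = [[0.35,-0.35,0.09], [-0.08,0.08,-0.02], [1.64,-1.61,0.42], [1.49,-1.47,0.38]] + [[1.34, 1.25, -0.45], [0.51, 0.48, -0.17], [-0.35, -0.32, 0.12], [0.1, 0.09, -0.03]] + [[0.02, 0.11, 0.35], [-0.03, -0.20, -0.65], [0.01, 0.08, 0.28], [-0.02, -0.13, -0.42]]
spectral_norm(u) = 3.20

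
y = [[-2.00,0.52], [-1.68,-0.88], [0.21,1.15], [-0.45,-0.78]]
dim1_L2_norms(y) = [2.07, 1.9, 1.17, 0.9]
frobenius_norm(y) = 3.17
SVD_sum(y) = [[-1.78, -0.42], [-1.79, -0.42], [0.46, 0.11], [-0.60, -0.14]] + [[-0.22, 0.94], [0.11, -0.46], [-0.25, 1.04], [0.15, -0.64]]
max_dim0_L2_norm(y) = 2.66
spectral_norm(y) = 2.70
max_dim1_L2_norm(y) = 2.07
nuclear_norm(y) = 4.36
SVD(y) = [[-0.68, 0.59], [-0.68, -0.28], [0.17, 0.65], [-0.23, -0.40]] @ diag([2.704435601341914, 1.6524914759823721]) @ [[0.97, 0.23], [-0.23, 0.97]]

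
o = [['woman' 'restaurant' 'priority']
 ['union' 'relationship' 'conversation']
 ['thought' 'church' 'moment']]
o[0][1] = 'restaurant'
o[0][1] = 'restaurant'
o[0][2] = 'priority'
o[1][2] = 'conversation'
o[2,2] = 'moment'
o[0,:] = ['woman', 'restaurant', 'priority']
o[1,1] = 'relationship'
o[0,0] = 'woman'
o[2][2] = 'moment'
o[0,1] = 'restaurant'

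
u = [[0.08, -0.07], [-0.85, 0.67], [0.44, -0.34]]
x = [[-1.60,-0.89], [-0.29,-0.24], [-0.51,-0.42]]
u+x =[[-1.52, -0.96], [-1.14, 0.43], [-0.07, -0.76]]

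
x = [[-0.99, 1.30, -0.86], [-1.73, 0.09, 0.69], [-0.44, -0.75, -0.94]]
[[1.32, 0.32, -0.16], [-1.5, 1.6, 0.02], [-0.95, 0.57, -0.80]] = x @ [[0.77, -0.9, 0.2], [1.33, -0.37, 0.35], [-0.41, 0.11, 0.48]]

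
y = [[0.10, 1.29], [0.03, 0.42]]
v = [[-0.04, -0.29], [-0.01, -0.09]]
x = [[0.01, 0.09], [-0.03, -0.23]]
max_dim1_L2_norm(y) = 1.29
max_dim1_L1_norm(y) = 1.39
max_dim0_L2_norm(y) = 1.36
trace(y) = 0.52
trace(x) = -0.22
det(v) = 0.00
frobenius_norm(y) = 1.36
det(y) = 0.00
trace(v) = -0.13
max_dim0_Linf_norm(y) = 1.29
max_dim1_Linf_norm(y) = 1.29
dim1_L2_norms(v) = [0.29, 0.09]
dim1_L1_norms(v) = [0.33, 0.1]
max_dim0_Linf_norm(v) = 0.29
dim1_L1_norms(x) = [0.1, 0.26]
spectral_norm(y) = 1.36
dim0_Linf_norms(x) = [0.03, 0.23]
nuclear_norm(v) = 0.31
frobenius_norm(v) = 0.31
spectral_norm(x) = 0.25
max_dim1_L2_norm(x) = 0.23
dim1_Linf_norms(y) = [1.29, 0.42]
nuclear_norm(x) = 0.25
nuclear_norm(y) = 1.36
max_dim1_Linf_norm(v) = 0.29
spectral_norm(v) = 0.31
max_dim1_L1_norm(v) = 0.33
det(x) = 0.00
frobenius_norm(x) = 0.25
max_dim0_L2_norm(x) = 0.25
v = y @ x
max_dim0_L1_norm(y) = 1.71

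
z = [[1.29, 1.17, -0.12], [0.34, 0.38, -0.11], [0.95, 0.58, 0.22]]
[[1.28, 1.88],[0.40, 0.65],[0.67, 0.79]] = z @ [[2.06,  1.25], [-1.4,  0.03], [-2.15,  -1.90]]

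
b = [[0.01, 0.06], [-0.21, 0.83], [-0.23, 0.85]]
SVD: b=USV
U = [[0.05, -0.93],[0.7, -0.24],[0.72, 0.29]]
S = [1.23, 0.03]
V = [[-0.25, 0.97], [-0.97, -0.25]]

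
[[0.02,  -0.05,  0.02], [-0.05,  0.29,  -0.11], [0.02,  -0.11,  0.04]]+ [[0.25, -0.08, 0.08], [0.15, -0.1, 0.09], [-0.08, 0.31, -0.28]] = [[0.27, -0.13, 0.1], [0.1, 0.19, -0.02], [-0.06, 0.2, -0.24]]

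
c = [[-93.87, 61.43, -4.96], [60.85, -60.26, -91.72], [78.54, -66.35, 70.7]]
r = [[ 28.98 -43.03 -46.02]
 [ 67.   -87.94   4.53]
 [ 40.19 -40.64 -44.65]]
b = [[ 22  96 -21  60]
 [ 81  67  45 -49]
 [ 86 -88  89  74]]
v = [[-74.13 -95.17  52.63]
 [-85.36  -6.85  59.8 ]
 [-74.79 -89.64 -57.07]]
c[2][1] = -66.35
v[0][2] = 52.63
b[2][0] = 86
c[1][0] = 60.85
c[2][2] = 70.7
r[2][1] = -40.64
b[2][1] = -88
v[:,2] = [52.63, 59.8, -57.07]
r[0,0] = 28.98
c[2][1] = -66.35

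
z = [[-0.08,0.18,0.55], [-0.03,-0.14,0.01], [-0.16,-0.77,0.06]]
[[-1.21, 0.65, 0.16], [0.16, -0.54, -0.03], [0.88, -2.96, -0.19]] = z@[[3.56, -1.85, -0.49],[-1.97, 4.19, 0.36],[-1.04, -0.46, 0.1]]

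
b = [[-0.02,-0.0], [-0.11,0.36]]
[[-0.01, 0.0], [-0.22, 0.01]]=b @ [[0.64, -0.16], [-0.41, -0.01]]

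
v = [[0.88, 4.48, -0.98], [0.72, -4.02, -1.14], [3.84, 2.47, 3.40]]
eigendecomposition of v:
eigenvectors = [[(0.13-0.48j), 0.13+0.48j, 0.62+0.00j], [0.13-0.10j, (0.13+0.1j), (-0.78+0j)], [-0.85+0.00j, -0.85-0.00j, -0.06+0.00j]]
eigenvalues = [(2.47+2.47j), (2.47-2.47j), (-4.67+0j)]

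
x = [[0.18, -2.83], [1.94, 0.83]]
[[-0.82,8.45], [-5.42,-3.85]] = x@ [[-2.84, -0.69],[0.11, -3.03]]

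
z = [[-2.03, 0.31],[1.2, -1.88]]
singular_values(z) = [2.76, 1.25]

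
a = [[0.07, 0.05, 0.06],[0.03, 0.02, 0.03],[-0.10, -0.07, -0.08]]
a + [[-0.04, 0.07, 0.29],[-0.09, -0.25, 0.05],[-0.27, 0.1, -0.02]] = [[0.03, 0.12, 0.35], [-0.06, -0.23, 0.08], [-0.37, 0.03, -0.10]]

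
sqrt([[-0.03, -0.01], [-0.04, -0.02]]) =[[0.16j, 0.04j],[0.14j, 0.00+0.12j]]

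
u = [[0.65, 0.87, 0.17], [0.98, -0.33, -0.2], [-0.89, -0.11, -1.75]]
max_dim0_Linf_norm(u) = 1.75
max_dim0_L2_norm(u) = 1.77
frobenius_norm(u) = 2.49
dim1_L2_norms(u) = [1.1, 1.05, 1.97]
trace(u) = -1.43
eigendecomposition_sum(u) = [[0.86, 0.49, 0.02],[0.59, 0.34, 0.01],[-0.28, -0.16, -0.01]] + [[-0.4, 0.48, -0.22], [0.69, -0.82, 0.38], [0.38, -0.45, 0.21]] + [[0.19, -0.10, 0.37], [-0.30, 0.15, -0.59], [-0.98, 0.50, -1.95]]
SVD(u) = [[-0.31, -0.48, 0.82], [-0.17, -0.82, -0.55], [0.93, -0.31, 0.17]] @ diag([2.0695423740427668, 1.053345562914739, 0.8898075562329542]) @ [[-0.58,-0.15,-0.8], [-0.79,-0.11,0.6], [-0.18,0.98,-0.06]]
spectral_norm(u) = 2.07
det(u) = 1.94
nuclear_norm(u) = 4.01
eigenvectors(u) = [[-0.80, -0.45, -0.18], [-0.55, 0.78, 0.28], [0.26, 0.43, 0.94]]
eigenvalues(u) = [1.19, -1.01, -1.61]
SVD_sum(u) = [[0.38, 0.1, 0.52],[0.21, 0.06, 0.29],[-1.13, -0.30, -1.54]] + [[0.40, 0.06, -0.31],[0.68, 0.10, -0.52],[0.26, 0.04, -0.2]] + [[-0.13, 0.71, -0.04], [0.09, -0.48, 0.03], [-0.03, 0.15, -0.01]]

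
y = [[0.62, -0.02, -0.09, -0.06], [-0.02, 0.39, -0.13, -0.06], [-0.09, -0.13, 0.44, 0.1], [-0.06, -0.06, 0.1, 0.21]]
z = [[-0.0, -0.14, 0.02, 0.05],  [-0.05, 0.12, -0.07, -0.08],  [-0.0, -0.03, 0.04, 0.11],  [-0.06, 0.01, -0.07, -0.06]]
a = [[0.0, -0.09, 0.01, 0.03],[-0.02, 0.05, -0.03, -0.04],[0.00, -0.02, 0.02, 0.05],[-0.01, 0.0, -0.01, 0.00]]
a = y @ z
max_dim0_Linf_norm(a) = 0.09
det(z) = -0.00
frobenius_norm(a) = 0.13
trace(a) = 0.07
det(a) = -0.00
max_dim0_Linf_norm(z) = 0.14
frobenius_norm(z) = 0.28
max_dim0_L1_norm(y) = 0.79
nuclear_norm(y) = 1.66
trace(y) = 1.66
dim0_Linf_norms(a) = [0.02, 0.09, 0.03, 0.05]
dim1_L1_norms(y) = [0.79, 0.6, 0.76, 0.43]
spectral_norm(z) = 0.25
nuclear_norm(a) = 0.19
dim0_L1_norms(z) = [0.11, 0.3, 0.2, 0.3]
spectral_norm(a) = 0.12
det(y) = 0.02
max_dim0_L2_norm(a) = 0.1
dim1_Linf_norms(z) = [0.14, 0.12, 0.11, 0.07]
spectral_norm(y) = 0.69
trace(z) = 0.10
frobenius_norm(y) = 0.93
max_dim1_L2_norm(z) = 0.17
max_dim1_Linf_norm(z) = 0.14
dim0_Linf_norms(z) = [0.06, 0.14, 0.07, 0.11]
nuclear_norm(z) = 0.42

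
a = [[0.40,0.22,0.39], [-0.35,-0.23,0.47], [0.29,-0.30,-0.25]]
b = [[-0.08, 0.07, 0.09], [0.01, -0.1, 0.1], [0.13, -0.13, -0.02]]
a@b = [[0.02, -0.04, 0.05], [0.09, -0.06, -0.06], [-0.06, 0.08, 0.0]]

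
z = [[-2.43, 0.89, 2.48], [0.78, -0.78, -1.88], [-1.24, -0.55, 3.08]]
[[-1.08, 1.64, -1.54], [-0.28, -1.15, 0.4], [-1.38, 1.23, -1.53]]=z @ [[0.93, -0.13, 0.67], [1.02, 0.35, 0.49], [0.11, 0.41, -0.14]]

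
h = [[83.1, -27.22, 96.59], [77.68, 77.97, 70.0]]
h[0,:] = [83.1, -27.22, 96.59]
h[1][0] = 77.68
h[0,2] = 96.59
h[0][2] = 96.59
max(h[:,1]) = 77.97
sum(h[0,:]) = 152.47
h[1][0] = 77.68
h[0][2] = 96.59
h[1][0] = 77.68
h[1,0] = 77.68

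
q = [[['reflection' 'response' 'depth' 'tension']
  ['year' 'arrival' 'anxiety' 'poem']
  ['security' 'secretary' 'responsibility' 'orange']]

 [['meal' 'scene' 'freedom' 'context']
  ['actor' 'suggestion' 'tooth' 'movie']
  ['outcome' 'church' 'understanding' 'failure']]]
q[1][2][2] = 'understanding'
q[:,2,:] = [['security', 'secretary', 'responsibility', 'orange'], ['outcome', 'church', 'understanding', 'failure']]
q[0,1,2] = 'anxiety'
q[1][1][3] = 'movie'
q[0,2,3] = 'orange'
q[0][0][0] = 'reflection'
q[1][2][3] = 'failure'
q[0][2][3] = 'orange'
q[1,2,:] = ['outcome', 'church', 'understanding', 'failure']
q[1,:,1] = ['scene', 'suggestion', 'church']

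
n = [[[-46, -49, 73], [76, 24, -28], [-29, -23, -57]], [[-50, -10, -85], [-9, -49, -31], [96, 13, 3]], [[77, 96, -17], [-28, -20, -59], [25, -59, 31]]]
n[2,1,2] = -59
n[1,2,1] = 13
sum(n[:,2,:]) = 0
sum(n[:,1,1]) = -45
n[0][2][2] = -57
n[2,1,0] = -28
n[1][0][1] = -10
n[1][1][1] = -49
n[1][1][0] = -9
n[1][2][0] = 96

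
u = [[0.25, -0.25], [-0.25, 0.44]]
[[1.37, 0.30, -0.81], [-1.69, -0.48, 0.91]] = u@[[3.84, 0.28, -2.67], [-1.65, -0.93, 0.56]]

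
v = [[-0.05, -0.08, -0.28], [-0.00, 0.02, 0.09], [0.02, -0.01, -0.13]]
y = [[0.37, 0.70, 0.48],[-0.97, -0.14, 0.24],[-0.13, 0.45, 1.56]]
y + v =[[0.32, 0.62, 0.20], [-0.97, -0.12, 0.33], [-0.11, 0.44, 1.43]]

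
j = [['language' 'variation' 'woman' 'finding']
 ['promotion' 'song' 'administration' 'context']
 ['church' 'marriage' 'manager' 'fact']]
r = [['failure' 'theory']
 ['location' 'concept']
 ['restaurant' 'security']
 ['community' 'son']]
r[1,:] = ['location', 'concept']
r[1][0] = 'location'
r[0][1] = 'theory'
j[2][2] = 'manager'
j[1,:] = ['promotion', 'song', 'administration', 'context']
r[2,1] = 'security'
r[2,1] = 'security'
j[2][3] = 'fact'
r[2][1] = 'security'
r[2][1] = 'security'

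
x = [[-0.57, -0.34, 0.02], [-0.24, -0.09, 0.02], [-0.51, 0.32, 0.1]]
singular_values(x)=[0.81, 0.47, 0.0]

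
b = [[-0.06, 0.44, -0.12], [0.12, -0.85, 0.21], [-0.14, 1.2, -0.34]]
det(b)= -0.000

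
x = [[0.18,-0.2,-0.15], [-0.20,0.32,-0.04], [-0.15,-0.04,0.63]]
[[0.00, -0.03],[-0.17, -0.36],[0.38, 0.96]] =x @ [[-0.88, 0.4], [-1.04, -0.67], [0.33, 1.57]]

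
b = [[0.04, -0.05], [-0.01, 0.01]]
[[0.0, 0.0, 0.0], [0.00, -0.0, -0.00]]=b @ [[0.0, 0.01, 0.01],  [-0.00, -0.0, -0.00]]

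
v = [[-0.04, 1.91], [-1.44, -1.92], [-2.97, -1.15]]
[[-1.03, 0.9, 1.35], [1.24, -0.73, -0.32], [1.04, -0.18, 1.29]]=v @ [[-0.14, -0.12, -0.70], [-0.54, 0.47, 0.69]]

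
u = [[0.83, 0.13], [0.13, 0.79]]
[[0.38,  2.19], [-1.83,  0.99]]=u @ [[0.84,  2.51],  [-2.45,  0.84]]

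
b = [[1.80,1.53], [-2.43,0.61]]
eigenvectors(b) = [[-0.19-0.59j, (-0.19+0.59j)], [0.78+0.00j, (0.78-0j)]]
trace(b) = 2.41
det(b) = 4.82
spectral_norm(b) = 3.06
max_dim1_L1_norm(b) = 3.33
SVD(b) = [[-0.67, 0.74], [0.74, 0.67]] @ diag([3.0638552507116805, 1.5718431864172926]) @ [[-0.98, -0.19],[-0.19, 0.98]]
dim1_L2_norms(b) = [2.36, 2.51]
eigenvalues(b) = [(1.2+1.83j), (1.2-1.83j)]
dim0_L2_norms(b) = [3.02, 1.65]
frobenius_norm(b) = 3.44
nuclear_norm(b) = 4.64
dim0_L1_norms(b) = [4.23, 2.14]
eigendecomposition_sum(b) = [[0.90+0.72j, (0.77-0.5j)], [(-1.22+0.8j), 0.30+1.11j]] + [[(0.9-0.72j), 0.77+0.50j],[(-1.22-0.8j), (0.31-1.11j)]]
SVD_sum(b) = [[2.02, 0.38], [-2.23, -0.43]] + [[-0.22, 1.15], [-0.20, 1.04]]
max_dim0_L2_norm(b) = 3.02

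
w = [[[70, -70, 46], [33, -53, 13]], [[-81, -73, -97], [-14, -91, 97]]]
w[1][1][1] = -91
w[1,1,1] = -91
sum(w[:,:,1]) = -287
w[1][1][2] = 97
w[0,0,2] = 46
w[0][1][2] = 13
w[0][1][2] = 13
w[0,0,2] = 46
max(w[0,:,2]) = 46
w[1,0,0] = -81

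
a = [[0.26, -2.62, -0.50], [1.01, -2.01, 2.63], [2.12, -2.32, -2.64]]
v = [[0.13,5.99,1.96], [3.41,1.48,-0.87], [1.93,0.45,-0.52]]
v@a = [[10.24, -16.93, 10.51], [0.54, -9.89, 4.48], [-0.15, -4.75, 1.59]]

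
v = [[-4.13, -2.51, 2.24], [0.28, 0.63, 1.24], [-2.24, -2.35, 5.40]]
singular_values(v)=[7.88, 2.76, 0.63]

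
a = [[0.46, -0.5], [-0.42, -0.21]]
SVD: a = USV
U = [[-0.95, 0.31], [0.31, 0.95]]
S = [0.7, 0.44]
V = [[-0.81, 0.59], [-0.59, -0.81]]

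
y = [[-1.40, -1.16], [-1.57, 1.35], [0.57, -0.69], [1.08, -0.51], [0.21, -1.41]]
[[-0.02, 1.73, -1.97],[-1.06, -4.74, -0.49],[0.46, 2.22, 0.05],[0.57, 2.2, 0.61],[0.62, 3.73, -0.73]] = y @ [[0.34, 0.85, 0.87], [-0.39, -2.52, 0.65]]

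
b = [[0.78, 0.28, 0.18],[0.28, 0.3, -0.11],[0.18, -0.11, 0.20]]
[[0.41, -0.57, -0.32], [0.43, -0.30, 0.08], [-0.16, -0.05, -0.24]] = b @[[0.66, -0.5, -0.76], [0.39, -0.57, 0.96], [-1.17, -0.09, -0.0]]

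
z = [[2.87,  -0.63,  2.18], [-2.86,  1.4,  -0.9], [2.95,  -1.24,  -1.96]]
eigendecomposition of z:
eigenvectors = [[-0.65,0.33,-0.35], [0.65,0.94,-0.04], [-0.40,-0.08,0.94]]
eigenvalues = [4.84, 0.49, -3.02]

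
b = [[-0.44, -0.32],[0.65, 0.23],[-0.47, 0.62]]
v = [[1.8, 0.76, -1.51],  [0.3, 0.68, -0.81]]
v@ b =[[0.41, -1.34], [0.69, -0.44]]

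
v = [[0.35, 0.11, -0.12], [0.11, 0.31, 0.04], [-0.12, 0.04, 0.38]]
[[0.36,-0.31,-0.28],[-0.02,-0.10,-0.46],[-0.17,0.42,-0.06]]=v @ [[1.17, -0.43, -0.44], [-0.49, -0.31, -1.31], [-0.02, 1.01, -0.17]]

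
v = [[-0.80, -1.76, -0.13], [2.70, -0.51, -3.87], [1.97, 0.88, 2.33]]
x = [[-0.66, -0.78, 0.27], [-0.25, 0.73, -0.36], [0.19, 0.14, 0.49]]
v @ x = [[0.94,-0.68,0.35], [-2.39,-3.02,-0.98], [-1.08,-0.57,1.36]]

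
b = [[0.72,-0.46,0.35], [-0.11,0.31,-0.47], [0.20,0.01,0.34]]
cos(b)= [[0.71, 0.22, -0.27], [0.09, 0.93, 0.16], [-0.10, 0.04, 0.92]]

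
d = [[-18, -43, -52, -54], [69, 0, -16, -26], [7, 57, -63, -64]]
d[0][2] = -52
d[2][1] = 57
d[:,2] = [-52, -16, -63]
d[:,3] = [-54, -26, -64]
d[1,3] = -26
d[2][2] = -63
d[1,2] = -16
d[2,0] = 7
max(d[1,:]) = 69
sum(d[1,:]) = 27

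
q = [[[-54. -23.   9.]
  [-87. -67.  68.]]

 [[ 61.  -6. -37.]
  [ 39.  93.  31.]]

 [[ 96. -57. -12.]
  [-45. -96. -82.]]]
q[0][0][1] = -23.0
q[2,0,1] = -57.0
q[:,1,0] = [-87.0, 39.0, -45.0]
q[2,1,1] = -96.0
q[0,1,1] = -67.0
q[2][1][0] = -45.0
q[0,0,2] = 9.0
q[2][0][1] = -57.0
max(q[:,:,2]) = 68.0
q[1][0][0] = 61.0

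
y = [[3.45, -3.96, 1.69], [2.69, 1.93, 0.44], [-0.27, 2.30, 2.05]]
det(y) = 43.803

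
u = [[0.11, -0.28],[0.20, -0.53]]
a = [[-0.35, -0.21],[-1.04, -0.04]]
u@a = [[0.25, -0.01], [0.48, -0.02]]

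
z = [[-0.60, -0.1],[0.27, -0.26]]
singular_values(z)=[0.66, 0.28]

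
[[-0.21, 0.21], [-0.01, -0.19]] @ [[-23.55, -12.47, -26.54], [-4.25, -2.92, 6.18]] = [[4.05, 2.01, 6.87], [1.04, 0.68, -0.91]]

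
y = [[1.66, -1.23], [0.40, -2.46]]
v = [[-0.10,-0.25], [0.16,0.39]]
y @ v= [[-0.36, -0.89], [-0.43, -1.06]]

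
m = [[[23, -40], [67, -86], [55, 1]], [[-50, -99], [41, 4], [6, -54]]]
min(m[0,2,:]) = 1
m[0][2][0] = 55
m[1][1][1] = 4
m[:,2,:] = [[55, 1], [6, -54]]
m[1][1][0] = 41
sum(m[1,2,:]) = -48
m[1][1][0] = 41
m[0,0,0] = 23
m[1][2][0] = 6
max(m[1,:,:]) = 41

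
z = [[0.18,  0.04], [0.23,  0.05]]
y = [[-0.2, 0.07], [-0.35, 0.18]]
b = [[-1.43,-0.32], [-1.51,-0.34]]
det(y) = -0.01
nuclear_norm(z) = 0.30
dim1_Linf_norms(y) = [0.2, 0.35]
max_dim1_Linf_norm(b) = 1.51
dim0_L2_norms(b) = [2.08, 0.47]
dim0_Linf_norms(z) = [0.23, 0.05]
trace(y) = -0.02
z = y @ b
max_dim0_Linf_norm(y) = 0.35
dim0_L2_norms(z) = [0.29, 0.06]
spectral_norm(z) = 0.30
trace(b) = -1.77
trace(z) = 0.23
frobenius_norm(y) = 0.45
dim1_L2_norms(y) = [0.21, 0.39]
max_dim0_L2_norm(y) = 0.4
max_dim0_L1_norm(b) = 2.94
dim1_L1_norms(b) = [1.75, 1.85]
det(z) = -0.00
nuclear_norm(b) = 2.13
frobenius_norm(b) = 2.13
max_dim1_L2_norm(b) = 1.55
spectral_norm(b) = 2.13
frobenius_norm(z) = 0.30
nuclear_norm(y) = 0.47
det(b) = 0.00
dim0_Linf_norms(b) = [1.51, 0.34]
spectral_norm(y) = 0.45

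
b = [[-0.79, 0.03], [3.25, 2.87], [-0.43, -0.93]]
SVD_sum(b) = [[-0.43, -0.38],[3.24, 2.88],[-0.70, -0.62]] + [[-0.36, 0.41], [0.01, -0.01], [0.27, -0.31]]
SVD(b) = [[-0.13,-0.80], [0.97,0.02], [-0.21,0.6]] @ diag([4.472905415479566, 0.6836059860574445]) @ [[0.75, 0.66], [0.66, -0.75]]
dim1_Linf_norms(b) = [0.79, 3.25, 0.93]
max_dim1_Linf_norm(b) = 3.25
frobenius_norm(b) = 4.52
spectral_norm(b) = 4.47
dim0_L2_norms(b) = [3.37, 3.02]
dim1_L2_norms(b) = [0.79, 4.34, 1.02]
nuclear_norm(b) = 5.16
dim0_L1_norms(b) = [4.47, 3.83]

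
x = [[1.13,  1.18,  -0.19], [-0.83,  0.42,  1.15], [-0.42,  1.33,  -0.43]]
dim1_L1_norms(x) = [2.5, 2.4, 2.18]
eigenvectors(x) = [[(0.69+0j), 0.69-0.00j, 0.29+0.00j], [(0.05+0.58j), 0.05-0.58j, (-0.44+0j)], [(0.09+0.43j), 0.09-0.43j, (0.85+0j)]]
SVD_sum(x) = [[0.68, 1.29, -0.50], [-0.17, -0.33, 0.13], [0.47, 0.89, -0.35]] + [[0.14,-0.11,-0.10],[-0.91,0.75,0.68],[-0.53,0.44,0.40]] + [[0.31, -0.0, 0.42], [0.26, -0.0, 0.34], [-0.36, 0.00, -0.48]]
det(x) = -2.75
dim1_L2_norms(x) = [1.64, 1.48, 1.46]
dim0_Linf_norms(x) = [1.13, 1.33, 1.15]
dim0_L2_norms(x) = [1.46, 1.83, 1.24]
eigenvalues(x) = [(1.19+0.87j), (1.19-0.87j), (-1.26+0j)]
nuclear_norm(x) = 4.41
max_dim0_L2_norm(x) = 1.83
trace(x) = 1.12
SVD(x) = [[0.81, -0.13, -0.58], [-0.2, 0.86, -0.48], [0.56, 0.5, 0.66]] @ diag([1.9193266432763911, 1.5904923717020547, 0.8999551388635733]) @ [[0.44, 0.84, -0.33], [-0.67, 0.55, 0.50], [-0.6, 0.00, -0.8]]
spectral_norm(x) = 1.92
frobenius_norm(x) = 2.65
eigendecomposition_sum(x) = [[(0.55+0.52j), (0.48-0.42j), (0.06-0.39j)], [(-0.4+0.5j), 0.39+0.37j, (0.33+0.02j)], [(-0.25+0.41j), 0.32+0.24j, (0.25-0.01j)]] + [[(0.55-0.52j), (0.48+0.42j), (0.06+0.39j)],[(-0.4-0.5j), (0.39-0.37j), (0.33-0.02j)],[-0.25-0.41j, 0.32-0.24j, 0.25+0.01j]] + [[(0.02-0j), 0.23-0.00j, (-0.31+0j)], [-0.04+0.00j, (-0.35+0j), 0.48-0.00j], [(0.07-0j), (0.68-0j), -0.93+0.00j]]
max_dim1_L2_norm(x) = 1.64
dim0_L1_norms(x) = [2.38, 2.93, 1.77]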